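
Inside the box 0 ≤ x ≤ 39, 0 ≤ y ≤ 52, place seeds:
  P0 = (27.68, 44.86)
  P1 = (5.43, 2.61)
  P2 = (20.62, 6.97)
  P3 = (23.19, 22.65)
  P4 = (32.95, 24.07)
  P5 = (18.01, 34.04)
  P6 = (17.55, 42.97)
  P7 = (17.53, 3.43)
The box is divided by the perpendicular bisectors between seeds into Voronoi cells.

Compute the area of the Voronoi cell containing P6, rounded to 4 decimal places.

Area of P6's cell: 309.0926

1. box [0,39]×[0,52]: [(0, 0) (39, 0) (39, 52) (0, 52)]
2. ⊥bis P6·P0 via (22.615,43.915): [(0, 0) (30.8084, 0) (21.1065, 52) (0, 52)]  |A|=1349.7891
3. ⊥bis P6·P1 via (11.49,22.79): [(0, 26.2404) (27.4506, 17.9971) (21.1065, 52) (0, 52)]  |A|=712.4006
4. ⊥bis P6·P2 via (19.085,24.97): [(0, 26.2404) (7.5159, 23.9834) (26.039, 25.563) (21.1065, 52) (0, 52)]  |A|=641.2131
5. ⊥bis P6·P3 via (20.37,32.81): [(0, 27.1561) (24.4744, 33.9492) (21.1065, 52) (0, 52)]  |A|=494.514
6. ⊥bis P6·P4 via (25.25,33.52): [(0, 27.1561) (24.4744, 33.9492) (21.1065, 52) (0, 52)]  |A|=494.514
7. ⊥bis P6·P5 via (17.78,38.505): [(0, 37.5891) (23.5687, 38.8032) (21.1065, 52) (0, 52)]  |A|=309.0926
8. ⊥bis P6·P7 via (17.54,23.2): [(0, 37.5891) (23.5687, 38.8032) (21.1065, 52) (0, 52)]  |A|=309.0926
9. canonical 4-gon: [(0, 37.5891) (23.5687, 38.8032) (21.1065, 52) (0, 52)]
10. shoelace: 309.0926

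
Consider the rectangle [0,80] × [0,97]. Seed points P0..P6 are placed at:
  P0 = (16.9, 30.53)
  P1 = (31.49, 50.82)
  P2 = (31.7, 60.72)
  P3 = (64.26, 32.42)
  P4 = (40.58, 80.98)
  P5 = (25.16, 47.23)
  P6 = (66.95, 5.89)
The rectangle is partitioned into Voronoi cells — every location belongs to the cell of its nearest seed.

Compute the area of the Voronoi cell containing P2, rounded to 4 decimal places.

Area of P2's cell: 914.4084

1. box [0,80]×[0,97]: [(0, 0) (80, 0) (80, 97) (0, 97)]
2. ⊥bis P2·P0 via (24.3,45.625): [(0, 57.5376) (80, 18.3193) (80, 97) (0, 97)]  |A|=4725.7271
3. ⊥bis P2·P1 via (31.595,55.77): [(0, 57.5376) (2.3397, 56.3906) (80, 54.7432) (80, 97) (0, 97)]  |A|=3311.3793
4. ⊥bis P2·P3 via (47.98,46.57): [(0, 57.5376) (2.3397, 56.3906) (55.5349, 55.2622) (80, 83.41) (80, 97) (0, 97)]  |A|=2960.7124
5. ⊥bis P2·P4 via (36.14,70.85): [(0, 86.6902) (0, 57.5376) (2.3397, 56.3906) (55.5349, 55.2622) (59.9954, 60.3941)]  |A|=1051.2764
6. ⊥bis P2·P5 via (28.43,53.975): [(0, 86.6902) (0, 67.758) (24.4132, 55.9223) (55.5349, 55.2622) (59.9954, 60.3941)]  |A|=914.4084
7. ⊥bis P2·P6 via (49.325,33.305): [(0, 86.6902) (0, 67.758) (24.4132, 55.9223) (55.5349, 55.2622) (59.9954, 60.3941)]  |A|=914.4084
8. canonical 5-gon: [(0, 86.6902) (0, 67.758) (24.4132, 55.9223) (55.5349, 55.2622) (59.9954, 60.3941)]
9. shoelace: 914.4084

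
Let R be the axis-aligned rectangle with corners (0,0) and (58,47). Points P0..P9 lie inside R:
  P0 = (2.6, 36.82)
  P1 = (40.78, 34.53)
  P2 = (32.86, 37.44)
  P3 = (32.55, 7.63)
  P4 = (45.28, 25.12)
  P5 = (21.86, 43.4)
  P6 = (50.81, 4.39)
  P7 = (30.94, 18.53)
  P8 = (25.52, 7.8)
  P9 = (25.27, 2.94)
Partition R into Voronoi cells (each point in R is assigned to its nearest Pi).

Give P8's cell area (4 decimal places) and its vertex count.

Area of P8's cell: 309.8445 (5 vertices)

1. box [0,58]×[0,47]: [(0, 0) (58, 0) (58, 47) (0, 47)]
2. ⊥bis P8·P0 via (14.06,22.31): [(0, 11.2054) (0, 0) (58, 0) (58, 47) (45.3211, 47)]  |A|=1914.8754
3. ⊥bis P8·P1 via (33.15,21.165): [(21.2279, 27.9712) (0, 11.2054) (0, 0) (58, 0) (58, 6.9783)]  |A|=1058.4026
4. ⊥bis P8·P2 via (29.19,22.62): [(31.6826, 22.0027) (17.9704, 25.3984) (0, 11.2054) (0, 0) (58, 0) (58, 6.9783)]  |A|=1035.2322
5. ⊥bis P8·P3 via (29.035,7.715): [(29.3942, 22.5694) (17.9704, 25.3984) (0, 11.2054) (0, 0) (28.8484, 0)]  |A|=596.7217
6. ⊥bis P8·P4 via (35.4,16.46): [(29.3942, 22.5694) (17.9704, 25.3984) (0, 11.2054) (0, 0) (28.8484, 0)]  |A|=596.7217
7. ⊥bis P8·P5 via (23.69,25.6): [(29.3942, 22.5694) (19.0731, 25.1253) (17.4079, 24.9541) (0, 11.2054) (0, 0) (28.8484, 0)]  |A|=596.3999
8. ⊥bis P8·P6 via (38.165,6.095): [(29.3942, 22.5694) (19.0731, 25.1253) (17.4079, 24.9541) (0, 11.2054) (0, 0) (28.8484, 0)]  |A|=596.3999
9. ⊥bis P8·P7 via (28.23,13.165): [(29.1555, 12.6975) (12.5253, 21.0979) (0, 11.2054) (0, 0) (28.8484, 0)]  |A|=481.3665
10. ⊥bis P8·P9 via (25.395,5.37): [(28.9738, 5.1859) (29.1555, 12.6975) (12.5253, 21.0979) (0, 11.2054) (0, 6.6763)]  |A|=309.8445
11. canonical 5-gon: [(28.9738, 5.1859) (29.1555, 12.6975) (12.5253, 21.0979) (0, 11.2054) (0, 6.6763)]
12. shoelace: 309.8445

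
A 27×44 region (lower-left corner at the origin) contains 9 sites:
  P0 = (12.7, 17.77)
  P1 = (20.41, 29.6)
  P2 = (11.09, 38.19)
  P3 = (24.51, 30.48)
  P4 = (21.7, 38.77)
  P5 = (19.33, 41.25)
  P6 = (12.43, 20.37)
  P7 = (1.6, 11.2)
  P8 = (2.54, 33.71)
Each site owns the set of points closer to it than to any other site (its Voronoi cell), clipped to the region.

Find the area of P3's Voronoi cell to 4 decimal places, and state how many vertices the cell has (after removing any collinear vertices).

1. box [0,27]×[0,44]: [(0, 0) (27, 0) (27, 44) (0, 44)]
2. ⊥bis P3·P0 via (18.605,24.125): [(0, 41.4126) (27, 16.3245) (27, 44) (0, 44)]  |A|=408.5501
3. ⊥bis P3·P1 via (22.46,30.04): [(25.0062, 18.1771) (27, 16.3245) (27, 44) (19.4637, 44)]  |A|=124.8945
4. ⊥bis P3·P2 via (17.8,34.335): [(20.5214, 39.0719) (25.0062, 18.1771) (27, 16.3245) (27, 44) (23.3527, 44)]  |A|=115.3119
5. ⊥bis P3·P4 via (23.105,34.625): [(21.5864, 34.1102) (25.0062, 18.1771) (27, 16.3245) (27, 35.9453)]  |A|=65.8258
6. ⊥bis P3·P5 via (21.92,35.865): [(21.5864, 34.1102) (25.0062, 18.1771) (27, 16.3245) (27, 35.9453)]  |A|=65.8258
7. ⊥bis P3·P6 via (18.47,25.425): [(21.5864, 34.1102) (25.0062, 18.1771) (27, 16.3245) (27, 35.9453)]  |A|=65.8258
8. ⊥bis P3·P7 via (13.055,20.84): [(21.5864, 34.1102) (25.0062, 18.1771) (27, 16.3245) (27, 35.9453)]  |A|=65.8258
9. ⊥bis P3·P8 via (13.525,32.095): [(21.5864, 34.1102) (25.0062, 18.1771) (27, 16.3245) (27, 35.9453)]  |A|=65.8258
10. canonical 4-gon: [(21.5864, 34.1102) (25.0062, 18.1771) (27, 16.3245) (27, 35.9453)]
11. shoelace: 65.8258

Area of P3's cell: 65.8258 (4 vertices)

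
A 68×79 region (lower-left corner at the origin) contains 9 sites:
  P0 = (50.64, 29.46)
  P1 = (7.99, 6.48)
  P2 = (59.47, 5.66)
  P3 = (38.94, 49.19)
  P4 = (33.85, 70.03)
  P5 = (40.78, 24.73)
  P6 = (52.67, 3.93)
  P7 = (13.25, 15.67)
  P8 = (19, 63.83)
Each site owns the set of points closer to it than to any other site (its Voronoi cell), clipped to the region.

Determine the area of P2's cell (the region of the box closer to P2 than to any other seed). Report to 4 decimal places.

1. box [0,68]×[0,79]: [(0, 0) (68, 0) (68, 79) (0, 79)]
2. ⊥bis P2·P0 via (55.055,17.56): [(7.7245, 0) (68, 0) (68, 22.3627)]  |A|=673.9612
3. ⊥bis P2·P1 via (33.73,6.07): [(33.7873, 9.6695) (33.6333, 0) (68, 0) (68, 22.3627)]  |A|=548.6985
4. ⊥bis P2·P3 via (49.205,27.425): [(33.7873, 9.6695) (33.6333, 0) (68, 0) (68, 22.3627)]  |A|=548.6985
5. ⊥bis P2·P4 via (46.66,37.845): [(33.7873, 9.6695) (33.6333, 0) (68, 0) (68, 22.3627)]  |A|=548.6985
6. ⊥bis P2·P5 via (50.125,15.195): [(51.0049, 16.0574) (34.6211, 0) (68, 0) (68, 22.3627)]  |A|=458.0172
7. ⊥bis P2·P6 via (56.07,4.795): [(53.015, 16.8031) (57.2899, 0) (68, 0) (68, 22.3627)]  |A|=257.5343
8. ⊥bis P2·P7 via (36.36,10.665): [(53.015, 16.8031) (57.2899, 0) (68, 0) (68, 22.3627)]  |A|=257.5343
9. ⊥bis P2·P8 via (39.235,34.745): [(53.015, 16.8031) (57.2899, 0) (68, 0) (68, 22.3627)]  |A|=257.5343
10. canonical 4-gon: [(53.015, 16.8031) (57.2899, 0) (68, 0) (68, 22.3627)]
11. shoelace: 257.5343

Area of P2's cell: 257.5343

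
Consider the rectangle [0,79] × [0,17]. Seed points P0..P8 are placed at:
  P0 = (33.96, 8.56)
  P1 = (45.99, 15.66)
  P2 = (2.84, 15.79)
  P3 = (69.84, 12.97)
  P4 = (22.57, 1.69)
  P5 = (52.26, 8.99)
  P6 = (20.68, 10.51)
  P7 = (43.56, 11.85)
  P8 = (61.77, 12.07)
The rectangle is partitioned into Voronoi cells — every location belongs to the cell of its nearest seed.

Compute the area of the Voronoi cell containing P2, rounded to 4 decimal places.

Area of P2's cell: 174.1529

1. box [0,79]×[0,17]: [(0, 0) (79, 0) (79, 17) (0, 17)]
2. ⊥bis P2·P0 via (18.4,12.175): [(0, 0) (15.5714, 0) (19.521, 17) (0, 17)]  |A|=298.2854
3. ⊥bis P2·P1 via (24.415,15.725): [(0, 0) (15.5714, 0) (19.521, 17) (0, 17)]  |A|=298.2854
4. ⊥bis P2·P3 via (36.34,14.38): [(0, 0) (15.5714, 0) (19.521, 17) (0, 17)]  |A|=298.2854
5. ⊥bis P2·P4 via (12.705,8.74): [(0, 0) (6.459, 0) (18.608, 17) (0, 17)]  |A|=213.0692
6. ⊥bis P2·P5 via (27.55,12.39): [(0, 0) (6.459, 0) (18.608, 17) (0, 17)]  |A|=213.0692
7. ⊥bis P2·P6 via (11.76,13.15): [(0, 0) (6.459, 0) (8.8641, 3.3655) (12.8995, 17) (0, 17)]  |A|=174.1529
8. ⊥bis P2·P7 via (23.2,13.82): [(0, 0) (6.459, 0) (8.8641, 3.3655) (12.8995, 17) (0, 17)]  |A|=174.1529
9. ⊥bis P2·P8 via (32.305,13.93): [(0, 0) (6.459, 0) (8.8641, 3.3655) (12.8995, 17) (0, 17)]  |A|=174.1529
10. canonical 5-gon: [(0, 0) (6.459, 0) (8.8641, 3.3655) (12.8995, 17) (0, 17)]
11. shoelace: 174.1529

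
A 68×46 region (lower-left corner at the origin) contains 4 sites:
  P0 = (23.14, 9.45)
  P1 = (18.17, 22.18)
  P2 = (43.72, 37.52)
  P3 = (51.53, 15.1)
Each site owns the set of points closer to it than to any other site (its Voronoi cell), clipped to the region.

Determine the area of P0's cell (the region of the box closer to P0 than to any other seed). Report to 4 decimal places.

Area of P0's cell: 567.1463

1. box [0,68]×[0,46]: [(0, 0) (68, 0) (68, 46) (0, 46)]
2. ⊥bis P0·P1 via (20.655,15.815): [(0, 7.751) (0, 0) (68, 0) (68, 34.2993)]  |A|=1429.7072
3. ⊥bis P0·P2 via (33.43,23.485): [(35.8174, 21.7346) (0, 7.751) (0, 0) (65.4623, 0)]  |A|=850.2089
4. ⊥bis P0·P3 via (37.335,12.275): [(35.4787, 21.6024) (0, 7.751) (0, 0) (39.7779, 0)]  |A|=567.1463
5. canonical 4-gon: [(35.4787, 21.6024) (0, 7.751) (0, 0) (39.7779, 0)]
6. shoelace: 567.1463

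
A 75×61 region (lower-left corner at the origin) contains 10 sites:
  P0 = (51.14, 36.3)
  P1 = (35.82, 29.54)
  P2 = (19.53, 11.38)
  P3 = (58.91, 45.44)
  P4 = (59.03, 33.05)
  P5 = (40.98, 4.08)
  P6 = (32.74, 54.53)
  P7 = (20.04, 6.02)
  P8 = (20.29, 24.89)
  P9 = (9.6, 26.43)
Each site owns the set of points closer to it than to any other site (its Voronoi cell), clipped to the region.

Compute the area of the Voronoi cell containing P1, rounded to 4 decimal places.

Area of P1's cell: 428.9686

1. box [0,75]×[0,61]: [(0, 0) (75, 0) (75, 61) (0, 61)]
2. ⊥bis P1·P0 via (43.48,32.92): [(0, 0) (58.0061, 0) (31.0896, 61) (0, 61)]  |A|=2717.4178
3. ⊥bis P1·P2 via (27.675,20.46): [(0, 45.2852) (50.4837, 0) (58.0061, 0) (31.0896, 61) (0, 61)]  |A|=1574.3356
4. ⊥bis P1·P3 via (47.365,37.49): [(0, 45.2852) (50.4837, 0) (58.0061, 0) (31.0896, 61) (0, 61)]  |A|=1574.3356
5. ⊥bis P1·P4 via (47.425,31.295): [(0, 45.2852) (50.4837, 0) (52.1577, 0) (49.1082, 20.1651) (31.0896, 61) (0, 61)]  |A|=1515.3691
6. ⊥bis P1·P5 via (38.4,16.81): [(0, 45.2852) (32.9707, 15.7096) (49.282, 19.0155) (49.1082, 20.1651) (31.0896, 61) (0, 61)]  |A|=1342.3833
7. ⊥bis P1·P6 via (34.28,42.035): [(7.3266, 38.713) (32.9707, 15.7096) (49.282, 19.0155) (49.1082, 20.1651) (39.1909, 42.6403)]  |A|=629.9506
8. ⊥bis P1·P7 via (27.93,17.78): [(7.3266, 38.713) (32.9707, 15.7096) (49.282, 19.0155) (49.1082, 20.1651) (39.1909, 42.6403)]  |A|=629.9506
9. ⊥bis P1·P8 via (28.055,27.215): [(23.9971, 40.7676) (30.9599, 17.5134) (32.9707, 15.7096) (49.282, 19.0155) (49.1082, 20.1651) (39.1909, 42.6403)]  |A|=428.9686
10. ⊥bis P1·P9 via (22.71,27.985): [(23.9971, 40.7676) (30.9599, 17.5134) (32.9707, 15.7096) (49.282, 19.0155) (49.1082, 20.1651) (39.1909, 42.6403)]  |A|=428.9686
11. canonical 6-gon: [(23.9971, 40.7676) (30.9599, 17.5134) (32.9707, 15.7096) (49.282, 19.0155) (49.1082, 20.1651) (39.1909, 42.6403)]
12. shoelace: 428.9686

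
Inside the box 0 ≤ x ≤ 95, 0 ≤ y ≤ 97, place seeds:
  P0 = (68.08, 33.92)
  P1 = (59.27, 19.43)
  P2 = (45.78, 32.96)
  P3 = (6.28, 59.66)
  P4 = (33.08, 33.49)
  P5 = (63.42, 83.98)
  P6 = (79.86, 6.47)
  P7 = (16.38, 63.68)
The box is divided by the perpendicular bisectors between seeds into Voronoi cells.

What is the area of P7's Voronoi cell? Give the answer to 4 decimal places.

1. box [0,95]×[0,97]: [(0, 0) (95, 0) (95, 97) (0, 97)]
2. ⊥bis P7·P0 via (42.23,48.8): [(0, 0) (14.1393, 0) (69.9753, 97) (0, 97)]  |A|=4079.5592
3. ⊥bis P7·P1 via (37.825,41.555): [(0, 4.8925) (38.3556, 42.0693) (69.9753, 97) (0, 97)]  |A|=3688.3153
4. ⊥bis P7·P2 via (31.08,48.32): [(0, 18.5755) (55.2919, 71.4916) (69.9753, 97) (0, 97)]  |A|=3060.6016
5. ⊥bis P7·P3 via (11.33,61.67): [(0, 90.1359) (20.6258, 38.315) (55.2919, 71.4916) (69.9753, 97) (0, 97)]  |A|=2322.6071
6. ⊥bis P7·P4 via (24.73,48.585): [(0, 90.1359) (18.0163, 44.8712) (40.4335, 57.2716) (55.2919, 71.4916) (69.9753, 97) (0, 97)]  |A|=2232.9412
7. ⊥bis P7·P5 via (39.9,73.83): [(0, 90.1359) (18.0163, 44.8712) (40.4335, 57.2716) (45.1131, 61.7501) (29.901, 97) (0, 97)]  |A|=1468.3296
8. ⊥bis P7·P6 via (48.12,35.075): [(0, 90.1359) (18.0163, 44.8712) (40.4335, 57.2716) (45.1131, 61.7501) (29.901, 97) (0, 97)]  |A|=1468.3296
9. canonical 6-gon: [(0, 90.1359) (18.0163, 44.8712) (40.4335, 57.2716) (45.1131, 61.7501) (29.901, 97) (0, 97)]
10. shoelace: 1468.3296

Area of P7's cell: 1468.3296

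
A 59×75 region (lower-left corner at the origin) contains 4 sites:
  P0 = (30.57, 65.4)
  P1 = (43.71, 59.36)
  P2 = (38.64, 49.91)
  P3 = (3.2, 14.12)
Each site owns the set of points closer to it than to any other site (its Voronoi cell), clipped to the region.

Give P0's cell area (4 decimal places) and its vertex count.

1. box [0,59]×[0,75]: [(0, 0) (59, 0) (59, 75) (0, 75)]
2. ⊥bis P0·P1 via (37.14,62.38): [(0, 0) (8.4661, 0) (42.941, 75) (0, 75)]  |A|=1927.7648
3. ⊥bis P0·P2 via (34.605,57.655): [(0, 39.6264) (35.0824, 57.9037) (42.941, 75) (0, 75)]  |A|=987.5602
4. ⊥bis P0·P3 via (16.885,39.76): [(0, 48.7721) (8.6712, 44.144) (35.0824, 57.9037) (42.941, 75) (0, 75)]  |A|=947.908
5. canonical 5-gon: [(0, 48.7721) (8.6712, 44.144) (35.0824, 57.9037) (42.941, 75) (0, 75)]
6. shoelace: 947.908

Area of P0's cell: 947.9080 (5 vertices)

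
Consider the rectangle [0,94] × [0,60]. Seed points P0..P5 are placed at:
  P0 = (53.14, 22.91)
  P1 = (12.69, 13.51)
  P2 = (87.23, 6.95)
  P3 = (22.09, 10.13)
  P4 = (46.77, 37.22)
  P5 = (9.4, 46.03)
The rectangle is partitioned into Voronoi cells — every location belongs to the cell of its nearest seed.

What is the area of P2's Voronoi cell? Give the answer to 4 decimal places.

Area of P2's cell: 977.0906

1. box [0,94]×[0,60]: [(0, 0) (94, 0) (94, 60) (0, 60)]
2. ⊥bis P2·P0 via (70.185,14.93): [(63.1952, 0) (94, 0) (94, 60) (91.2855, 60)]  |A|=1005.5784
3. ⊥bis P2·P1 via (49.96,10.23): [(63.1952, 0) (94, 0) (94, 60) (91.2855, 60)]  |A|=1005.5784
4. ⊥bis P2·P3 via (54.66,8.54): [(63.1952, 0) (94, 0) (94, 60) (91.2855, 60)]  |A|=1005.5784
5. ⊥bis P2·P4 via (67,22.085): [(84.4622, 45.4257) (63.1952, 0) (94, 0) (94, 58.1742)]  |A|=977.0906
6. ⊥bis P2·P5 via (48.315,26.49): [(84.4622, 45.4257) (63.1952, 0) (94, 0) (94, 58.1742)]  |A|=977.0906
7. canonical 4-gon: [(84.4622, 45.4257) (63.1952, 0) (94, 0) (94, 58.1742)]
8. shoelace: 977.0906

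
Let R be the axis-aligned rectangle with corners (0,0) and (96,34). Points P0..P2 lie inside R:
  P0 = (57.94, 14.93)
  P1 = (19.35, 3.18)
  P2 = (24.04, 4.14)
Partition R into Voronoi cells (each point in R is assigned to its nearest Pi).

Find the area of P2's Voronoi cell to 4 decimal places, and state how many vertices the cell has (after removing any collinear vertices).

1. box [0,96]×[0,34]: [(0, 0) (96, 0) (96, 34) (0, 34)]
2. ⊥bis P2·P0 via (40.99,9.535): [(0, 0) (44.0249, 0) (33.2031, 34) (0, 34)]  |A|=1312.875
3. ⊥bis P2·P1 via (21.695,3.66): [(22.4442, 0) (44.0249, 0) (33.2031, 34) (15.4847, 34)]  |A|=668.0846
4. canonical 4-gon: [(22.4442, 0) (44.0249, 0) (33.2031, 34) (15.4847, 34)]
5. shoelace: 668.0846

Area of P2's cell: 668.0846 (4 vertices)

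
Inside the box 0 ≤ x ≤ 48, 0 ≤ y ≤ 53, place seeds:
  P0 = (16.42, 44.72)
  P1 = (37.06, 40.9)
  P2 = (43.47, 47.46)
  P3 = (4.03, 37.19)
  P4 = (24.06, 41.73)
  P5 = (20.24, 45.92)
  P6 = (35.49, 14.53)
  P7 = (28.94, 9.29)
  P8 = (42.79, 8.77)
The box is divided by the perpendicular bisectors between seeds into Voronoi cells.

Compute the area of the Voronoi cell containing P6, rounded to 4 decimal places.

1. box [0,48]×[0,53]: [(0, 0) (48, 0) (48, 53) (0, 53)]
2. ⊥bis P6·P0 via (25.955,29.625): [(0, 13.2301) (0, 0) (48, 0) (48, 43.5501)]  |A|=1362.7245
3. ⊥bis P6·P1 via (36.275,27.715): [(24.0806, 28.441) (0, 13.2301) (0, 0) (48, 0) (48, 27.0169)]  |A|=1164.9931
4. ⊥bis P6·P2 via (39.48,30.995): [(24.0806, 28.441) (0, 13.2301) (0, 0) (48, 0) (48, 27.0169)]  |A|=1164.9931
5. ⊥bis P6·P3 via (19.76,25.86): [(24.0806, 28.441) (19.5642, 25.5881) (1.1336, 0) (48, 0) (48, 27.0169)]  |A|=1021.0721
6. ⊥bis P6·P4 via (29.775,28.13): [(29.7166, 28.1055) (17.7577, 23.0801) (1.1336, 0) (48, 0) (48, 27.0169)]  |A|=1001.8172
7. ⊥bis P6·P5 via (27.865,30.225): [(29.7166, 28.1055) (17.7577, 23.0801) (1.1336, 0) (48, 0) (48, 27.0169)]  |A|=1001.8172
8. ⊥bis P6·P7 via (32.215,11.91): [(29.7166, 28.1055) (21.8898, 24.8165) (41.743, 0) (48, 0) (48, 27.0169)]  |A|=464.6736
9. ⊥bis P6·P8 via (39.14,11.65): [(29.7166, 28.1055) (21.8898, 24.8165) (35.8047, 7.4229) (48, 22.8788) (48, 27.0169)]  |A|=301.9435
10. canonical 5-gon: [(29.7166, 28.1055) (21.8898, 24.8165) (35.8047, 7.4229) (48, 22.8788) (48, 27.0169)]
11. shoelace: 301.9435

Area of P6's cell: 301.9435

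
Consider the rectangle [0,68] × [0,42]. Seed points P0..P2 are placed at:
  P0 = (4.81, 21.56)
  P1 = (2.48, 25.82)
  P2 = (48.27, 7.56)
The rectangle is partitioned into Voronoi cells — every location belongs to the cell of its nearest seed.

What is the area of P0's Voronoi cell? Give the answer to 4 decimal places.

1. box [0,68]×[0,42]: [(0, 0) (68, 0) (68, 42) (0, 42)]
2. ⊥bis P0·P1 via (3.645,23.69): [(0, 21.6964) (0, 0) (68, 0) (68, 42) (37.1217, 42)]  |A|=2479.1479
3. ⊥bis P0·P2 via (26.54,14.56): [(35.0068, 40.8433) (0, 21.6964) (0, 0) (21.8497, 0)]  |A|=825.9667
4. canonical 4-gon: [(35.0068, 40.8433) (0, 21.6964) (0, 0) (21.8497, 0)]
5. shoelace: 825.9667

Area of P0's cell: 825.9667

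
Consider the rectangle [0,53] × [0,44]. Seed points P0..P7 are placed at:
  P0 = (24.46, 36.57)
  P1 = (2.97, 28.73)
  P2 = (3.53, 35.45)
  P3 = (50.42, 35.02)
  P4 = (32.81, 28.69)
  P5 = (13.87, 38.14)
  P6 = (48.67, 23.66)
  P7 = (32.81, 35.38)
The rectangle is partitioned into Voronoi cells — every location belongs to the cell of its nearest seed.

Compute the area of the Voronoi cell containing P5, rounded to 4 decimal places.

Area of P5's cell: 167.9385

1. box [0,53]×[0,44]: [(0, 0) (53, 0) (53, 44) (0, 44)]
2. ⊥bis P5·P0 via (19.165,37.355): [(0, 0) (13.627, 0) (20.1501, 44) (0, 44)]  |A|=743.0973
3. ⊥bis P5·P1 via (8.42,33.435): [(0, 43.1882) (17.0942, 23.3873) (20.1501, 44) (0, 44)]  |A|=214.613
4. ⊥bis P5·P2 via (8.7,36.795): [(10.0719, 31.5215) (17.0942, 23.3873) (20.1501, 44) (6.8256, 44)]  |A|=167.9385
5. ⊥bis P5·P3 via (32.145,36.58): [(10.0719, 31.5215) (17.0942, 23.3873) (20.1501, 44) (6.8256, 44)]  |A|=167.9385
6. ⊥bis P5·P4 via (23.34,33.415): [(10.0719, 31.5215) (17.0942, 23.3873) (20.1501, 44) (6.8256, 44)]  |A|=167.9385
7. ⊥bis P5·P6 via (31.27,30.9): [(10.0719, 31.5215) (17.0942, 23.3873) (20.1501, 44) (6.8256, 44)]  |A|=167.9385
8. ⊥bis P5·P7 via (23.34,36.76): [(10.0719, 31.5215) (17.0942, 23.3873) (20.1501, 44) (6.8256, 44)]  |A|=167.9385
9. canonical 4-gon: [(10.0719, 31.5215) (17.0942, 23.3873) (20.1501, 44) (6.8256, 44)]
10. shoelace: 167.9385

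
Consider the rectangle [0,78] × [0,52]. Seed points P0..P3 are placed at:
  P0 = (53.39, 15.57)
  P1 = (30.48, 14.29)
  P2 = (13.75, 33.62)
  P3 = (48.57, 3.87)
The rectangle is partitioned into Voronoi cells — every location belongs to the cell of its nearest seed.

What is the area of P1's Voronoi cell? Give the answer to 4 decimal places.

1. box [0,78]×[0,52]: [(0, 0) (78, 0) (78, 52) (0, 52)]
2. ⊥bis P1·P0 via (41.935,14.93): [(0, 0) (42.7692, 0) (39.8639, 52) (0, 52)]  |A|=2148.4585
3. ⊥bis P1·P2 via (22.115,23.955): [(0, 4.8146) (0, 0) (42.7692, 0) (40.5398, 39.9016)]  |A|=950.8696
4. ⊥bis P1·P3 via (39.525,9.08): [(0, 4.8146) (0, 0) (34.2948, 0) (42.0199, 13.4113) (40.5398, 39.9016)]  |A|=894.044
5. canonical 5-gon: [(0, 4.8146) (0, 0) (34.2948, 0) (42.0199, 13.4113) (40.5398, 39.9016)]
6. shoelace: 894.044

Area of P1's cell: 894.0440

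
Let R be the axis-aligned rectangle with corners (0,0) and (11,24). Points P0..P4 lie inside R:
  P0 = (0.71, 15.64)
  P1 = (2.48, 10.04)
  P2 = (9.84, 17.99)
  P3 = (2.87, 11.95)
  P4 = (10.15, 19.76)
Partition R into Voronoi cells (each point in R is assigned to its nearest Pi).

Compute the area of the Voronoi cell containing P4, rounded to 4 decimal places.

Area of P4's cell: 34.5498

1. box [0,11]×[0,24]: [(0, 0) (11, 0) (11, 24) (0, 24)]
2. ⊥bis P4·P0 via (5.43,17.7): [(11, 4.9377) (11, 24) (2.6804, 24)]  |A|=79.2953
3. ⊥bis P4·P1 via (6.315,14.9): [(6.8291, 14.4943) (11, 11.2031) (11, 24) (2.6804, 24)]  |A|=66.229
4. ⊥bis P4·P2 via (9.995,18.875): [(4.4969, 19.8379) (11, 18.699) (11, 24) (2.6804, 24)]  |A|=34.5498
5. ⊥bis P4·P3 via (6.51,15.855): [(4.4969, 19.8379) (11, 18.699) (11, 24) (2.6804, 24)]  |A|=34.5498
6. canonical 4-gon: [(4.4969, 19.8379) (11, 18.699) (11, 24) (2.6804, 24)]
7. shoelace: 34.5498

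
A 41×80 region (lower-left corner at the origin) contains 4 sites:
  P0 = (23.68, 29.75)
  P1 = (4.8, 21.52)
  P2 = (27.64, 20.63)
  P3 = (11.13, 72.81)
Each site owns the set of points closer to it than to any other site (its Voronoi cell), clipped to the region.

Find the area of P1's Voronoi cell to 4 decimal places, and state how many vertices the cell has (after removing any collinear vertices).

1. box [0,41]×[0,80]: [(0, 0) (41, 0) (41, 80) (0, 80)]
2. ⊥bis P1·P0 via (14.24,25.635): [(0, 58.3022) (0, 0) (25.4146, 0)]  |A|=740.8632
3. ⊥bis P1·P2 via (16.22,21.075): [(16.2206, 21.0913) (0, 58.3022) (0, 0) (15.3988, 0)]  |A|=635.2399
4. ⊥bis P1·P3 via (7.965,47.165): [(16.2206, 21.0913) (4.678, 47.5707) (0, 48.148) (0, 0) (15.3988, 0)]  |A|=611.4892
5. canonical 5-gon: [(16.2206, 21.0913) (4.678, 47.5707) (0, 48.148) (0, 0) (15.3988, 0)]
6. shoelace: 611.4892

Area of P1's cell: 611.4892 (5 vertices)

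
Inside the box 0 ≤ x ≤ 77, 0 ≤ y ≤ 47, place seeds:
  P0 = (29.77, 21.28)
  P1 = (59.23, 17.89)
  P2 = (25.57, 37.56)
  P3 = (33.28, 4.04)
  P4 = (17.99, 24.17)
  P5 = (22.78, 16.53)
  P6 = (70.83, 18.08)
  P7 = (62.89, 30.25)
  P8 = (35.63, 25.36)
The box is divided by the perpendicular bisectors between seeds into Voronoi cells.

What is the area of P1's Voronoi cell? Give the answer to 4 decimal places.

Area of P1's cell: 441.1162

1. box [0,77]×[0,47]: [(0, 0) (77, 0) (77, 47) (0, 47)]
2. ⊥bis P1·P0 via (44.5,19.585): [(42.2463, 0) (77, 0) (77, 47) (47.6547, 47)]  |A|=1506.3263
3. ⊥bis P1·P2 via (42.4,27.725): [(46.1813, 34.1956) (42.2463, 0) (77, 0) (77, 47) (53.6638, 47)]  |A|=1467.8549
4. ⊥bis P1·P3 via (46.255,10.965): [(46.1813, 34.1956) (43.9953, 15.1989) (52.1072, 0) (77, 0) (77, 47) (53.6638, 47)]  |A|=1392.9175
5. ⊥bis P1·P4 via (38.61,21.03): [(46.1813, 34.1956) (43.9953, 15.1989) (52.1072, 0) (77, 0) (77, 47) (53.6638, 47)]  |A|=1392.9175
6. ⊥bis P1·P5 via (41.005,17.21): [(46.1813, 34.1956) (43.9953, 15.1989) (52.1072, 0) (77, 0) (77, 47) (53.6638, 47)]  |A|=1392.9175
7. ⊥bis P1·P6 via (65.03,17.985): [(46.1813, 34.1956) (43.9953, 15.1989) (52.1072, 0) (65.3246, 0) (64.5548, 47) (53.6638, 47)]  |A|=826.0819
8. ⊥bis P1·P7 via (61.06,24.07): [(45.5448, 28.6643) (43.9953, 15.1989) (52.1072, 0) (65.3246, 0) (64.9492, 22.9183)]  |A|=477.104
9. ⊥bis P1·P8 via (47.43,21.625): [(49.3056, 27.5507) (44.8745, 13.5515) (52.1072, 0) (65.3246, 0) (64.9492, 22.9183)]  |A|=441.1162
10. canonical 5-gon: [(49.3056, 27.5507) (44.8745, 13.5515) (52.1072, 0) (65.3246, 0) (64.9492, 22.9183)]
11. shoelace: 441.1162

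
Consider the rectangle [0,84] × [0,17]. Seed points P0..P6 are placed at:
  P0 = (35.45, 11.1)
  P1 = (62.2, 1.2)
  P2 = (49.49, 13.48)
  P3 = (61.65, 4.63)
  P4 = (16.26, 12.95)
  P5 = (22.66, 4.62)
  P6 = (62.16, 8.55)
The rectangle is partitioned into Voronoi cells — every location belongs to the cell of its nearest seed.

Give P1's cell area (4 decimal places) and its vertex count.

1. box [0,84]×[0,17]: [(0, 0) (84, 0) (84, 17) (0, 17)]
2. ⊥bis P1·P0 via (48.825,6.15): [(46.5489, 0) (84, 0) (84, 17) (52.8405, 17)]  |A|=583.1898
3. ⊥bis P1·P2 via (55.845,7.34): [(48.7533, 0) (84, 0) (84, 17) (65.1782, 17)]  |A|=459.5822
4. ⊥bis P1·P3 via (61.925,2.915): [(49.6713, 0.9501) (48.7533, 0) (84, 0) (84, 6.4547)]  |A|=127.5354
5. ⊥bis P1·P4 via (39.23,7.075): [(49.6713, 0.9501) (48.7533, 0) (84, 0) (84, 6.4547)]  |A|=127.5354
6. ⊥bis P1·P5 via (42.43,2.91): [(49.6713, 0.9501) (48.7533, 0) (84, 0) (84, 6.4547)]  |A|=127.5354
7. ⊥bis P1·P6 via (62.18,4.875): [(74.5687, 4.9424) (49.6713, 0.9501) (48.7533, 0) (84, 0) (84, 4.9937)]  |A|=120.646
8. canonical 5-gon: [(74.5687, 4.9424) (49.6713, 0.9501) (48.7533, 0) (84, 0) (84, 4.9937)]
9. shoelace: 120.646

Area of P1's cell: 120.6460 (5 vertices)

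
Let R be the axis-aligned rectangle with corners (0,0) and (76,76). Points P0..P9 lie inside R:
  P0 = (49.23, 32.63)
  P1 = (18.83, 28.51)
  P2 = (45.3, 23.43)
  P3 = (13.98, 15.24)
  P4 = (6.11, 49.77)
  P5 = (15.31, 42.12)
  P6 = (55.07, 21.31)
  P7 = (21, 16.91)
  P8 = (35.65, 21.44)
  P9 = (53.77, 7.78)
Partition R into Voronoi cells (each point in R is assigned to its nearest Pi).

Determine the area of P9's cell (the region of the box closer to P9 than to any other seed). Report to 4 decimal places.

1. box [0,76]×[0,76]: [(0, 0) (76, 0) (76, 76) (0, 76)]
2. ⊥bis P9·P0 via (51.5,20.205): [(0, 10.7961) (0, 0) (76, 0) (76, 24.6811)]  |A|=1348.1337
3. ⊥bis P9·P1 via (36.3,18.145): [(35.8229, 17.3409) (25.5345, 0) (76, 0) (76, 24.6811)]  |A|=933.3639
4. ⊥bis P9·P2 via (49.535,15.605): [(61.3643, 22.0072) (27.8204, 3.8527) (25.5345, 0) (76, 0) (76, 24.6811)]  |A|=779.7825
5. ⊥bis P9·P3 via (33.875,11.51): [(61.3643, 22.0072) (32.961, 6.6349) (31.7171, 0) (76, 0) (76, 24.6811)]  |A|=752.5493
6. ⊥bis P9·P4 via (29.94,28.775): [(61.3643, 22.0072) (32.961, 6.6349) (31.7171, 0) (76, 0) (76, 24.6811)]  |A|=752.5493
7. ⊥bis P9·P5 via (34.54,24.95): [(61.3643, 22.0072) (32.961, 6.6349) (31.7171, 0) (76, 0) (76, 24.6811)]  |A|=752.5493
8. ⊥bis P9·P6 via (54.42,14.545): [(48.6082, 15.1034) (32.961, 6.6349) (31.7171, 0) (76, 0) (76, 12.4715)]  |A|=551.8624
9. ⊥bis P9·P7 via (37.385,12.345): [(48.6082, 15.1034) (36.2972, 8.4405) (33.9456, 0) (76, 0) (76, 12.4715)]  |A|=532.5129
10. ⊥bis P9·P8 via (44.71,14.61): [(48.6082, 15.1034) (42.6517, 11.8797) (34.0919, 0.525) (33.9456, 0) (76, 0) (76, 12.4715)]  |A|=511.1555
11. canonical 6-gon: [(48.6082, 15.1034) (42.6517, 11.8797) (34.0919, 0.525) (33.9456, 0) (76, 0) (76, 12.4715)]
12. shoelace: 511.1555

Area of P9's cell: 511.1555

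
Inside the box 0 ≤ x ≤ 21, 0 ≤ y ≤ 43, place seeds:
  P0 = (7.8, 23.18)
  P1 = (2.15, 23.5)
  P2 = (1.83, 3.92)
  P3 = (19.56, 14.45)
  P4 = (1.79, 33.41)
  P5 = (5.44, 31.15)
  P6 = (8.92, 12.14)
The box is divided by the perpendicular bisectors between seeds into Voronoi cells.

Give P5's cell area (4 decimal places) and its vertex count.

Area of P5's cell: 215.3771 (5 vertices)

1. box [0,21]×[0,43]: [(0, 0) (21, 0) (21, 43) (0, 43)]
2. ⊥bis P5·P0 via (6.62,27.165): [(0, 25.2047) (21, 31.4231) (21, 43) (0, 43)]  |A|=308.4079
3. ⊥bis P5·P1 via (3.795,27.325): [(0, 28.9571) (5.1673, 26.7348) (21, 31.4231) (21, 43) (0, 43)]  |A|=298.7132
4. ⊥bis P5·P2 via (3.635,17.535): [(0, 28.9571) (5.1673, 26.7348) (21, 31.4231) (21, 43) (0, 43)]  |A|=298.7132
5. ⊥bis P5·P3 via (12.5,22.8): [(0, 28.9571) (5.1673, 26.7348) (21, 31.4231) (21, 43) (0, 43)]  |A|=298.7132
6. ⊥bis P5·P4 via (3.615,32.28): [(1.23, 28.4281) (5.1673, 26.7348) (21, 31.4231) (21, 43) (10.2526, 43)]  |A|=215.3771
7. ⊥bis P5·P6 via (7.18,21.645): [(1.23, 28.4281) (5.1673, 26.7348) (21, 31.4231) (21, 43) (10.2526, 43)]  |A|=215.3771
8. canonical 5-gon: [(1.23, 28.4281) (5.1673, 26.7348) (21, 31.4231) (21, 43) (10.2526, 43)]
9. shoelace: 215.3771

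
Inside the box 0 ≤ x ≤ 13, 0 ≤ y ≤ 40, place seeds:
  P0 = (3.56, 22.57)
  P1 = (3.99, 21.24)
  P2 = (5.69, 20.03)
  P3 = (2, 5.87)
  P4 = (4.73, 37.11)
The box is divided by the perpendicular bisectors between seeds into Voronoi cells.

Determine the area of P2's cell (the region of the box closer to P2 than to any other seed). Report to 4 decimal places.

Area of P2's cell: 126.6331

1. box [0,13]×[0,40]: [(0, 0) (13, 0) (13, 40) (0, 40)]
2. ⊥bis P2·P0 via (4.625,21.3): [(0, 17.4216) (0, 0) (13, 0) (13, 28.3231)]  |A|=297.3405
3. ⊥bis P2·P1 via (4.84,20.635): [(6.3325, 22.7318) (0, 13.835) (0, 0) (13, 0) (13, 28.3231)]  |A|=285.9846
4. ⊥bis P2·P3 via (3.845,12.95): [(6.3325, 22.7318) (0.0702, 13.9337) (13, 10.5643) (13, 28.3231)]  |A|=126.6331
5. ⊥bis P2·P4 via (5.21,28.57): [(6.3325, 22.7318) (0.0702, 13.9337) (13, 10.5643) (13, 28.3231)]  |A|=126.6331
6. canonical 4-gon: [(6.3325, 22.7318) (0.0702, 13.9337) (13, 10.5643) (13, 28.3231)]
7. shoelace: 126.6331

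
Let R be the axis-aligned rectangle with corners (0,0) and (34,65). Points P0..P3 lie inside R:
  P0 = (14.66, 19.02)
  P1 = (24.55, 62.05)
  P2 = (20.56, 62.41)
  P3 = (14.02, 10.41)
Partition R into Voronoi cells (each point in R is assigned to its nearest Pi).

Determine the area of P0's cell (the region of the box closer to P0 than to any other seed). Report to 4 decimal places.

1. box [0,34]×[0,65]: [(0, 0) (34, 0) (34, 65) (0, 65)]
2. ⊥bis P0·P1 via (19.605,40.535): [(0, 45.041) (0, 0) (34, 0) (34, 37.2265)]  |A|=1398.5469
3. ⊥bis P0·P2 via (17.61,40.715): [(20.5774, 40.3115) (0, 43.1095) (0, 0) (34, 0) (34, 37.2265)]  |A|=1378.6746
4. ⊥bis P0·P3 via (14.34,14.715): [(20.5774, 40.3115) (0, 43.1095) (0, 15.7809) (34, 13.2536) (34, 37.2265)]  |A|=885.0872
5. canonical 5-gon: [(20.5774, 40.3115) (0, 43.1095) (0, 15.7809) (34, 13.2536) (34, 37.2265)]
6. shoelace: 885.0872

Area of P0's cell: 885.0872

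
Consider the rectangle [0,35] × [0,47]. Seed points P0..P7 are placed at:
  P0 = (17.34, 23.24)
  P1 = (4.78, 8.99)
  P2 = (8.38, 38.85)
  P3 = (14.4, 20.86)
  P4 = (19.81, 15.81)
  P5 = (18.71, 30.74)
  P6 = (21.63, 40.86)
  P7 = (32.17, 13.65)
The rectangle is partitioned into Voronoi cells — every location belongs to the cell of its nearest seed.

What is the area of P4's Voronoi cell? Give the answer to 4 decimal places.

Area of P4's cell: 208.8645

1. box [0,35]×[0,47]: [(0, 0) (35, 0) (35, 47) (0, 47)]
2. ⊥bis P4·P0 via (18.575,19.525): [(0, 13.35) (0, 0) (35, 0) (35, 24.9853)]  |A|=670.8671
3. ⊥bis P4·P1 via (12.295,12.4): [(10.3089, 16.777) (17.9216, 0) (35, 0) (35, 24.9853)]  |A|=451.7195
4. ⊥bis P4·P2 via (14.095,27.33): [(10.3089, 16.777) (17.9216, 0) (35, 0) (35, 24.9853)]  |A|=451.7195
5. ⊥bis P4·P3 via (17.105,18.335): [(18.0542, 19.3519) (12.0562, 12.9263) (17.9216, 0) (35, 0) (35, 24.9853)]  |A|=434.5573
6. ⊥bis P4·P5 via (19.26,23.275): [(32.8722, 24.2779) (18.0542, 19.3519) (12.0562, 12.9263) (17.9216, 0) (35, 0) (35, 24.4347)]  |A|=433.9715
7. ⊥bis P4·P6 via (20.72,28.335): [(32.8722, 24.2779) (18.0542, 19.3519) (12.0562, 12.9263) (17.9216, 0) (35, 0) (35, 24.4347)]  |A|=433.9715
8. ⊥bis P4·P7 via (25.99,14.73): [(27.337, 22.4378) (18.0542, 19.3519) (12.0562, 12.9263) (17.9216, 0) (23.4158, 0)]  |A|=208.8645
9. canonical 5-gon: [(27.337, 22.4378) (18.0542, 19.3519) (12.0562, 12.9263) (17.9216, 0) (23.4158, 0)]
10. shoelace: 208.8645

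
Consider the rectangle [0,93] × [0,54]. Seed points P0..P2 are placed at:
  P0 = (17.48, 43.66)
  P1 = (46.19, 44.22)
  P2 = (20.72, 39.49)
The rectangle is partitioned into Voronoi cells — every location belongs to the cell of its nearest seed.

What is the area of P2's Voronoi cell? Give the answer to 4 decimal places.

Area of P2's cell: 1482.2932

1. box [0,93]×[0,54]: [(0, 0) (93, 0) (93, 54) (0, 54)]
2. ⊥bis P2·P0 via (19.1,41.575): [(0, 26.7347) (0, 0) (93, 0) (93, 54) (35.0914, 54)]  |A|=4543.611
3. ⊥bis P2·P1 via (33.455,41.855): [(31.6903, 51.3574) (0, 26.7347) (0, 0) (41.2278, 0)]  |A|=1482.2932
4. canonical 4-gon: [(31.6903, 51.3574) (0, 26.7347) (0, 0) (41.2278, 0)]
5. shoelace: 1482.2932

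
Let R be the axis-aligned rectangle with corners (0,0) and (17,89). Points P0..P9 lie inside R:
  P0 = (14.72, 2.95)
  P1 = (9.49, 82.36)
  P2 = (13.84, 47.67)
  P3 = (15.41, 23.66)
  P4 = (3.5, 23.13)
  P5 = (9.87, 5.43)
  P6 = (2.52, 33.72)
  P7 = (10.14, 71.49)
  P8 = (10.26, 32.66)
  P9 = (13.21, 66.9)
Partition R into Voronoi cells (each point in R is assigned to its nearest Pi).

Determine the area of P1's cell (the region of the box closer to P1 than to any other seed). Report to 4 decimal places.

1. box [0,17]×[0,89]: [(0, 0) (17, 0) (17, 89) (0, 89)]
2. ⊥bis P1·P0 via (12.105,42.655): [(0, 41.8578) (17, 42.9774) (17, 89) (0, 89)]  |A|=791.9013
3. ⊥bis P1·P2 via (11.665,65.015): [(0, 63.5523) (17, 65.684) (17, 89) (0, 89)]  |A|=414.492
4. ⊥bis P1·P3 via (12.45,53.01): [(0, 63.5523) (17, 65.684) (17, 89) (0, 89)]  |A|=414.492
5. ⊥bis P1·P4 via (6.495,52.745): [(0, 63.5523) (17, 65.684) (17, 89) (0, 89)]  |A|=414.492
6. ⊥bis P1·P5 via (9.68,43.895): [(0, 63.5523) (17, 65.684) (17, 89) (0, 89)]  |A|=414.492
7. ⊥bis P1·P6 via (6.005,58.04): [(0, 63.5523) (17, 65.684) (17, 89) (0, 89)]  |A|=414.492
8. ⊥bis P1·P7 via (9.815,76.925): [(0, 76.3381) (17, 77.3546) (17, 89) (0, 89)]  |A|=206.6118
9. ⊥bis P1·P8 via (9.875,57.51): [(0, 76.3381) (17, 77.3546) (17, 89) (0, 89)]  |A|=206.6118
10. ⊥bis P1·P9 via (11.35,74.63): [(0, 76.3381) (17, 77.3546) (17, 89) (0, 89)]  |A|=206.6118
11. canonical 4-gon: [(0, 76.3381) (17, 77.3546) (17, 89) (0, 89)]
12. shoelace: 206.6118

Area of P1's cell: 206.6118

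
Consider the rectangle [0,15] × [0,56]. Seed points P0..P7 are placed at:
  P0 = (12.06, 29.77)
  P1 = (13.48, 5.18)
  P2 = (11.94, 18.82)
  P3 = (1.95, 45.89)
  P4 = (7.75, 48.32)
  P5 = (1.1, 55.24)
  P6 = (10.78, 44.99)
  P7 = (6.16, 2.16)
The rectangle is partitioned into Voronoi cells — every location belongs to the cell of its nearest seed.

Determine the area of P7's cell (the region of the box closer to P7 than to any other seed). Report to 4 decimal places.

1. box [0,15]×[0,56]: [(0, 0) (15, 0) (15, 56) (0, 56)]
2. ⊥bis P7·P0 via (9.11,15.965): [(0, 17.9117) (0, 0) (15, 0) (15, 14.7064)]  |A|=244.6356
3. ⊥bis P7·P1 via (9.82,3.67): [(4.3257, 16.9874) (0, 17.9117) (0, 0) (11.3341, 0)]  |A|=135.0086
4. ⊥bis P7·P2 via (9.05,10.49): [(6.6649, 11.3175) (0, 13.6298) (0, 0) (11.3341, 0)]  |A|=109.5575
5. ⊥bis P7·P3 via (4.055,24.025): [(6.6649, 11.3175) (0, 13.6298) (0, 0) (11.3341, 0)]  |A|=109.5575
6. ⊥bis P7·P4 via (6.955,25.24): [(6.6649, 11.3175) (0, 13.6298) (0, 0) (11.3341, 0)]  |A|=109.5575
7. ⊥bis P7·P5 via (3.63,28.7): [(6.6649, 11.3175) (0, 13.6298) (0, 0) (11.3341, 0)]  |A|=109.5575
8. ⊥bis P7·P6 via (8.47,23.575): [(6.6649, 11.3175) (0, 13.6298) (0, 0) (11.3341, 0)]  |A|=109.5575
9. canonical 4-gon: [(6.6649, 11.3175) (0, 13.6298) (0, 0) (11.3341, 0)]
10. shoelace: 109.5575

Area of P7's cell: 109.5575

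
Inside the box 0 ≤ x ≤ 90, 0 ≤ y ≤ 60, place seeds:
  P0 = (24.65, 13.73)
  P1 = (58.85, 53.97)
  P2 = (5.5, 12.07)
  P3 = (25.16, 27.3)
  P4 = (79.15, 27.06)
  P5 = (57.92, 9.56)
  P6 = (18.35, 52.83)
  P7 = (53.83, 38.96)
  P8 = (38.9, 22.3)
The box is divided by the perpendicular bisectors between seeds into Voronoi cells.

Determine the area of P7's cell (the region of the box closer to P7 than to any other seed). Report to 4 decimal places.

1. box [0,90]×[0,60]: [(0, 0) (90, 0) (90, 60) (0, 60)]
2. ⊥bis P7·P0 via (39.24,26.345): [(62.0188, 0) (90, 0) (90, 60) (10.1408, 60)]  |A|=3235.2141
3. ⊥bis P7·P1 via (56.34,46.465): [(62.0188, 0) (90, 0) (90, 35.2076) (15.8698, 60) (10.1408, 60)]  |A|=2316.2824
4. ⊥bis P7·P2 via (29.665,25.515): [(11.0871, 58.9056) (62.0188, 0) (90, 0) (90, 35.2076) (15.8698, 60) (10.4781, 60)]  |A|=2316.0977
5. ⊥bis P7·P3 via (39.495,33.13): [(44.9316, 19.7623) (62.0188, 0) (90, 0) (90, 35.2076) (30.566, 55.085)]  |A|=1976.7708
6. ⊥bis P7·P4 via (66.49,33.01): [(44.9316, 19.7623) (54.8646, 8.2742) (70.576, 41.7039) (30.566, 55.085)]  |A|=866.7904
7. ⊥bis P7·P5 via (55.875,24.26): [(43.7864, 22.5783) (62.8325, 25.2279) (70.576, 41.7039) (30.566, 55.085)]  |A|=708.488
8. ⊥bis P7·P6 via (36.09,45.895): [(35.2144, 43.6552) (43.7864, 22.5783) (62.8325, 25.2279) (70.576, 41.7039) (38.6285, 52.3885)]  |A|=668.6792
9. ⊥bis P7·P8 via (46.365,30.63): [(35.2144, 43.6552) (37.155, 38.8836) (53.7959, 23.9708) (62.8325, 25.2279) (70.576, 41.7039) (38.6285, 52.3885)]  |A|=582.458
10. canonical 6-gon: [(35.2144, 43.6552) (37.155, 38.8836) (53.7959, 23.9708) (62.8325, 25.2279) (70.576, 41.7039) (38.6285, 52.3885)]
11. shoelace: 582.458

Area of P7's cell: 582.4580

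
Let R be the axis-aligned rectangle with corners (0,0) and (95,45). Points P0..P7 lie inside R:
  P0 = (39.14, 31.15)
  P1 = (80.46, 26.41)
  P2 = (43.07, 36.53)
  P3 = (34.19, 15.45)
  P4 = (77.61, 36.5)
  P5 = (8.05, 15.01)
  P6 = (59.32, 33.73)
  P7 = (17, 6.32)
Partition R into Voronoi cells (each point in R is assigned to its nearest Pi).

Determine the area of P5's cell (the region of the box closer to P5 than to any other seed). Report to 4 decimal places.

1. box [0,95]×[0,45]: [(0, 0) (95, 0) (95, 45) (0, 45)]
2. ⊥bis P5·P0 via (23.595,23.08): [(0, 0) (35.5767, 0) (12.2155, 45) (0, 45)]  |A|=1075.3245
3. ⊥bis P5·P1 via (44.255,20.71): [(0, 0) (35.5767, 0) (12.2155, 45) (0, 45)]  |A|=1075.3245
4. ⊥bis P5·P2 via (25.56,25.77): [(0, 0) (35.5767, 0) (12.2155, 45) (0, 45)]  |A|=1075.3245
5. ⊥bis P5·P3 via (21.12,15.23): [(0, 0) (21.3764, 0) (20.9005, 28.2703) (12.2155, 45) (0, 45)]  |A|=874.6002
6. ⊥bis P5·P4 via (42.83,25.755): [(0, 0) (21.3764, 0) (20.9005, 28.2703) (12.2155, 45) (0, 45)]  |A|=874.6002
7. ⊥bis P5·P6 via (33.685,24.37): [(0, 0) (21.3764, 0) (20.9005, 28.2703) (12.2155, 45) (0, 45)]  |A|=874.6002
8. ⊥bis P5·P7 via (12.525,10.665): [(0, 0) (2.1698, 0) (21.0491, 19.4441) (20.9005, 28.2703) (12.2155, 45) (0, 45)]  |A|=687.8733
9. canonical 6-gon: [(0, 0) (2.1698, 0) (21.0491, 19.4441) (20.9005, 28.2703) (12.2155, 45) (0, 45)]
10. shoelace: 687.8733

Area of P5's cell: 687.8733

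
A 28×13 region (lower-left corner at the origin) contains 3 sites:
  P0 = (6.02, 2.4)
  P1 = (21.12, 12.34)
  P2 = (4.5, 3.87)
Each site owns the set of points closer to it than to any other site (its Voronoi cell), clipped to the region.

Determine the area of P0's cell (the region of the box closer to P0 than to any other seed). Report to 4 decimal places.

1. box [0,28]×[0,13]: [(0, 0) (28, 0) (28, 13) (0, 13)]
2. ⊥bis P0·P1 via (13.57,7.37): [(0, 0) (18.4215, 0) (9.8639, 13) (0, 13)]  |A|=183.8551
3. ⊥bis P0·P2 via (5.26,3.135): [(2.2281, 0) (18.4215, 0) (11.8632, 9.9628)]  |A|=80.6658
4. canonical 3-gon: [(2.2281, 0) (18.4215, 0) (11.8632, 9.9628)]
5. shoelace: 80.6658

Area of P0's cell: 80.6658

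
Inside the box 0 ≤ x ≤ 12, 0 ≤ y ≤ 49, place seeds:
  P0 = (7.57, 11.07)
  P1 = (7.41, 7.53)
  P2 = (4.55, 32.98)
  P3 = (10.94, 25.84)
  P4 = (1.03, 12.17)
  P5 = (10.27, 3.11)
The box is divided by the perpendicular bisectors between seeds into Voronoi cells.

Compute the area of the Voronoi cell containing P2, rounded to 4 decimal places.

Area of P2's cell: 253.6686

1. box [0,12]×[0,49]: [(0, 0) (12, 0) (12, 49) (0, 49)]
2. ⊥bis P2·P0 via (6.06,22.025): [(0, 21.1897) (12, 22.8437) (12, 49) (0, 49)]  |A|=323.7992
3. ⊥bis P2·P1 via (5.98,20.255): [(0, 21.1897) (12, 22.8437) (12, 49) (0, 49)]  |A|=323.7992
4. ⊥bis P2·P3 via (7.745,29.41): [(0, 22.4786) (12, 33.218) (12, 49) (0, 49)]  |A|=253.8204
5. ⊥bis P2·P4 via (2.79,22.575): [(0, 23.0469) (0.5341, 22.9566) (12, 33.218) (12, 49) (0, 49)]  |A|=253.6686
6. ⊥bis P2·P5 via (7.41,18.045): [(0, 23.0469) (0.5341, 22.9566) (12, 33.218) (12, 49) (0, 49)]  |A|=253.6686
7. canonical 5-gon: [(0, 23.0469) (0.5341, 22.9566) (12, 33.218) (12, 49) (0, 49)]
8. shoelace: 253.6686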